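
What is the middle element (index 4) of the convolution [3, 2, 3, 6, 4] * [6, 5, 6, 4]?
Use y[k] = Σ_i a[i]·b[k-i] at k=4. y[4] = 2×4 + 3×6 + 6×5 + 4×6 = 80

80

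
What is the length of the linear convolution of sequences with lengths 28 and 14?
Linear/full convolution length: m + n - 1 = 28 + 14 - 1 = 41

41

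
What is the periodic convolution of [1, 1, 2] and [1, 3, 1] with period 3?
Use y[k] = Σ_j s[j]·t[(k-j) mod 3]. y[0] = 1×1 + 1×1 + 2×3 = 8; y[1] = 1×3 + 1×1 + 2×1 = 6; y[2] = 1×1 + 1×3 + 2×1 = 6. Result: [8, 6, 6]

[8, 6, 6]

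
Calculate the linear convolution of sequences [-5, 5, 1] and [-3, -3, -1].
y[0] = -5×-3 = 15; y[1] = -5×-3 + 5×-3 = 0; y[2] = -5×-1 + 5×-3 + 1×-3 = -13; y[3] = 5×-1 + 1×-3 = -8; y[4] = 1×-1 = -1

[15, 0, -13, -8, -1]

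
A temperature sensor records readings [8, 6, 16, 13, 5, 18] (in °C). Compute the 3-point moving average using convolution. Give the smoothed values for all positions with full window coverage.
3-point moving average kernel = [1, 1, 1]. Apply in 'valid' mode (full window coverage): avg[0] = (8 + 6 + 16) / 3 = 10.0; avg[1] = (6 + 16 + 13) / 3 = 11.67; avg[2] = (16 + 13 + 5) / 3 = 11.33; avg[3] = (13 + 5 + 18) / 3 = 12.0. Smoothed values: [10.0, 11.67, 11.33, 12.0]

[10.0, 11.67, 11.33, 12.0]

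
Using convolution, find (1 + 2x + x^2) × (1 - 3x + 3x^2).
Ascending coefficients: a = [1, 2, 1], b = [1, -3, 3]. c[0] = 1×1 = 1; c[1] = 1×-3 + 2×1 = -1; c[2] = 1×3 + 2×-3 + 1×1 = -2; c[3] = 2×3 + 1×-3 = 3; c[4] = 1×3 = 3. Result coefficients: [1, -1, -2, 3, 3] → 1 - x - 2x^2 + 3x^3 + 3x^4

1 - x - 2x^2 + 3x^3 + 3x^4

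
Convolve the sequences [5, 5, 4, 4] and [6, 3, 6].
y[0] = 5×6 = 30; y[1] = 5×3 + 5×6 = 45; y[2] = 5×6 + 5×3 + 4×6 = 69; y[3] = 5×6 + 4×3 + 4×6 = 66; y[4] = 4×6 + 4×3 = 36; y[5] = 4×6 = 24

[30, 45, 69, 66, 36, 24]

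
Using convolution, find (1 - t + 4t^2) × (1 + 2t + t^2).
Ascending coefficients: a = [1, -1, 4], b = [1, 2, 1]. c[0] = 1×1 = 1; c[1] = 1×2 + -1×1 = 1; c[2] = 1×1 + -1×2 + 4×1 = 3; c[3] = -1×1 + 4×2 = 7; c[4] = 4×1 = 4. Result coefficients: [1, 1, 3, 7, 4] → 1 + t + 3t^2 + 7t^3 + 4t^4

1 + t + 3t^2 + 7t^3 + 4t^4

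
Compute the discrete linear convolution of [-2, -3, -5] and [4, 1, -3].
y[0] = -2×4 = -8; y[1] = -2×1 + -3×4 = -14; y[2] = -2×-3 + -3×1 + -5×4 = -17; y[3] = -3×-3 + -5×1 = 4; y[4] = -5×-3 = 15

[-8, -14, -17, 4, 15]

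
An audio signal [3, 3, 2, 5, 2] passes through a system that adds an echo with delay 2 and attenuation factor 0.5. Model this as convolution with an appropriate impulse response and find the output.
Direct-path + delayed-attenuated-path model → impulse response h = [1, 0, 0.5] (1 at lag 0, 0.5 at lag 2). Output y[n] = x[n] + 0.5·x[n - 2] (with x[n] = 0 outside 0..4): y[0] = 3 + 0.5×0 = 3; y[1] = 3 + 0.5×0 = 3; y[2] = 2 + 0.5×3 = 3.5; y[3] = 5 + 0.5×3 = 6.5; y[4] = 2 + 0.5×2 = 3.0; y[5] = 0 + 0.5×5 = 2.5; y[6] = 0 + 0.5×2 = 1.0. So y = [3, 3, 3.5, 6.5, 3.0, 2.5, 1.0]

[3, 3, 3.5, 6.5, 3.0, 2.5, 1.0]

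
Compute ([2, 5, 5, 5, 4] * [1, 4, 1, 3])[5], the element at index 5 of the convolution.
Use y[k] = Σ_i a[i]·b[k-i] at k=5. y[5] = 5×3 + 5×1 + 4×4 = 36

36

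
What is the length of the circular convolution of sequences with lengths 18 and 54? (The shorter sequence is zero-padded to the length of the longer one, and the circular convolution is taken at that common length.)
Circular convolution (zero-padding the shorter input) has length max(m, n) = max(18, 54) = 54

54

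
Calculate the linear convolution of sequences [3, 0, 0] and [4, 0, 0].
y[0] = 3×4 = 12; y[1] = 3×0 + 0×4 = 0; y[2] = 3×0 + 0×0 + 0×4 = 0; y[3] = 0×0 + 0×0 = 0; y[4] = 0×0 = 0

[12, 0, 0, 0, 0]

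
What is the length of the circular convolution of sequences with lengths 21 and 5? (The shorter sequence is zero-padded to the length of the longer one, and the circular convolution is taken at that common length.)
Circular convolution (zero-padding the shorter input) has length max(m, n) = max(21, 5) = 21

21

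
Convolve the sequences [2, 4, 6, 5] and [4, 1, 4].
y[0] = 2×4 = 8; y[1] = 2×1 + 4×4 = 18; y[2] = 2×4 + 4×1 + 6×4 = 36; y[3] = 4×4 + 6×1 + 5×4 = 42; y[4] = 6×4 + 5×1 = 29; y[5] = 5×4 = 20

[8, 18, 36, 42, 29, 20]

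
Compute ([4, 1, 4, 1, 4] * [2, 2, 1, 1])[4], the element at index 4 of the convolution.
Use y[k] = Σ_i a[i]·b[k-i] at k=4. y[4] = 1×1 + 4×1 + 1×2 + 4×2 = 15

15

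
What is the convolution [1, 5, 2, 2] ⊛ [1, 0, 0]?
y[0] = 1×1 = 1; y[1] = 1×0 + 5×1 = 5; y[2] = 1×0 + 5×0 + 2×1 = 2; y[3] = 5×0 + 2×0 + 2×1 = 2; y[4] = 2×0 + 2×0 = 0; y[5] = 2×0 = 0

[1, 5, 2, 2, 0, 0]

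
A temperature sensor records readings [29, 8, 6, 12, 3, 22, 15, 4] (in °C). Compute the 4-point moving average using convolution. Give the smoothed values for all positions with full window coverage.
4-point moving average kernel = [1, 1, 1, 1]. Apply in 'valid' mode (full window coverage): avg[0] = (29 + 8 + 6 + 12) / 4 = 13.75; avg[1] = (8 + 6 + 12 + 3) / 4 = 7.25; avg[2] = (6 + 12 + 3 + 22) / 4 = 10.75; avg[3] = (12 + 3 + 22 + 15) / 4 = 13.0; avg[4] = (3 + 22 + 15 + 4) / 4 = 11.0. Smoothed values: [13.75, 7.25, 10.75, 13.0, 11.0]

[13.75, 7.25, 10.75, 13.0, 11.0]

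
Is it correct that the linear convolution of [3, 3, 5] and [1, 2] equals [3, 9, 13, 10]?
Recompute linear convolution of [3, 3, 5] and [1, 2]: y[0] = 3×1 = 3; y[1] = 3×2 + 3×1 = 9; y[2] = 3×2 + 5×1 = 11; y[3] = 5×2 = 10 → [3, 9, 11, 10]. Compare to given [3, 9, 13, 10]: they differ at index 2: given 13, correct 11, so answer: No

No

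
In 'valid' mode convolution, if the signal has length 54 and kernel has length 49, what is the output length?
'Valid' mode counts only positions where the kernel fully overlaps the signal: m - n + 1 = 54 - 49 + 1 = 6

6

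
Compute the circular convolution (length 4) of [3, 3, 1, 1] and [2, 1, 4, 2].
Use y[k] = Σ_j s[j]·t[(k-j) mod 4]. y[0] = 3×2 + 3×2 + 1×4 + 1×1 = 17; y[1] = 3×1 + 3×2 + 1×2 + 1×4 = 15; y[2] = 3×4 + 3×1 + 1×2 + 1×2 = 19; y[3] = 3×2 + 3×4 + 1×1 + 1×2 = 21. Result: [17, 15, 19, 21]

[17, 15, 19, 21]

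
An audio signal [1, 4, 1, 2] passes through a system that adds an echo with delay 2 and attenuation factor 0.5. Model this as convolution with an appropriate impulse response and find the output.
Direct-path + delayed-attenuated-path model → impulse response h = [1, 0, 0.5] (1 at lag 0, 0.5 at lag 2). Output y[n] = x[n] + 0.5·x[n - 2] (with x[n] = 0 outside 0..3): y[0] = 1 + 0.5×0 = 1; y[1] = 4 + 0.5×0 = 4; y[2] = 1 + 0.5×1 = 1.5; y[3] = 2 + 0.5×4 = 4.0; y[4] = 0 + 0.5×1 = 0.5; y[5] = 0 + 0.5×2 = 1.0. So y = [1, 4, 1.5, 4.0, 0.5, 1.0]

[1, 4, 1.5, 4.0, 0.5, 1.0]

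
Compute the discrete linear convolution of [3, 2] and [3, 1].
y[0] = 3×3 = 9; y[1] = 3×1 + 2×3 = 9; y[2] = 2×1 = 2

[9, 9, 2]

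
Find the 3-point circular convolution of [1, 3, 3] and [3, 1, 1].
Use y[k] = Σ_j x[j]·h[(k-j) mod 3]. y[0] = 1×3 + 3×1 + 3×1 = 9; y[1] = 1×1 + 3×3 + 3×1 = 13; y[2] = 1×1 + 3×1 + 3×3 = 13. Result: [9, 13, 13]

[9, 13, 13]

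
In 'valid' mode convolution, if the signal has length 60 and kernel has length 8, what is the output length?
'Valid' mode counts only positions where the kernel fully overlaps the signal: m - n + 1 = 60 - 8 + 1 = 53

53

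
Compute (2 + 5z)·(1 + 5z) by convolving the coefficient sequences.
Ascending coefficients: a = [2, 5], b = [1, 5]. c[0] = 2×1 = 2; c[1] = 2×5 + 5×1 = 15; c[2] = 5×5 = 25. Result coefficients: [2, 15, 25] → 2 + 15z + 25z^2

2 + 15z + 25z^2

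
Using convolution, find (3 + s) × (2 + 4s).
Ascending coefficients: a = [3, 1], b = [2, 4]. c[0] = 3×2 = 6; c[1] = 3×4 + 1×2 = 14; c[2] = 1×4 = 4. Result coefficients: [6, 14, 4] → 6 + 14s + 4s^2

6 + 14s + 4s^2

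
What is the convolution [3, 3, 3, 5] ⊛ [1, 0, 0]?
y[0] = 3×1 = 3; y[1] = 3×0 + 3×1 = 3; y[2] = 3×0 + 3×0 + 3×1 = 3; y[3] = 3×0 + 3×0 + 5×1 = 5; y[4] = 3×0 + 5×0 = 0; y[5] = 5×0 = 0

[3, 3, 3, 5, 0, 0]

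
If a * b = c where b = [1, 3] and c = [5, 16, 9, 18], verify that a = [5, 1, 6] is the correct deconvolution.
Forward-compute [5, 1, 6] * [1, 3]: c[0] = 5×1 = 5; c[1] = 5×3 + 1×1 = 16; c[2] = 1×3 + 6×1 = 9; c[3] = 6×3 = 18 → [5, 16, 9, 18]. Matches given c = [5, 16, 9, 18], so verified.

Verified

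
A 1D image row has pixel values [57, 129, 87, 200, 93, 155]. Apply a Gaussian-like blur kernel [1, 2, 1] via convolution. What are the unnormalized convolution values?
Convolve image row [57, 129, 87, 200, 93, 155] with kernel [1, 2, 1]: y[0] = 57×1 = 57; y[1] = 57×2 + 129×1 = 243; y[2] = 57×1 + 129×2 + 87×1 = 402; y[3] = 129×1 + 87×2 + 200×1 = 503; y[4] = 87×1 + 200×2 + 93×1 = 580; y[5] = 200×1 + 93×2 + 155×1 = 541; y[6] = 93×1 + 155×2 = 403; y[7] = 155×1 = 155 → [57, 243, 402, 503, 580, 541, 403, 155]. Normalization factor = sum(kernel) = 4.

[57, 243, 402, 503, 580, 541, 403, 155]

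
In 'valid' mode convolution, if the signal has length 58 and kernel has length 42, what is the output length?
'Valid' mode counts only positions where the kernel fully overlaps the signal: m - n + 1 = 58 - 42 + 1 = 17

17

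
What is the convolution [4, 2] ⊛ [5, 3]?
y[0] = 4×5 = 20; y[1] = 4×3 + 2×5 = 22; y[2] = 2×3 = 6

[20, 22, 6]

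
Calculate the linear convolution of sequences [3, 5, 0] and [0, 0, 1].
y[0] = 3×0 = 0; y[1] = 3×0 + 5×0 = 0; y[2] = 3×1 + 5×0 + 0×0 = 3; y[3] = 5×1 + 0×0 = 5; y[4] = 0×1 = 0

[0, 0, 3, 5, 0]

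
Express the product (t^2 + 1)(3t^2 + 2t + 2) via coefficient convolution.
Ascending coefficients: a = [1, 0, 1], b = [2, 2, 3]. c[0] = 1×2 = 2; c[1] = 1×2 + 0×2 = 2; c[2] = 1×3 + 0×2 + 1×2 = 5; c[3] = 0×3 + 1×2 = 2; c[4] = 1×3 = 3. Result coefficients: [2, 2, 5, 2, 3] → 3t^4 + 2t^3 + 5t^2 + 2t + 2

3t^4 + 2t^3 + 5t^2 + 2t + 2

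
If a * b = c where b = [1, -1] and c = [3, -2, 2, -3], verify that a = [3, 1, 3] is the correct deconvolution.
Forward-compute [3, 1, 3] * [1, -1]: c[0] = 3×1 = 3; c[1] = 3×-1 + 1×1 = -2; c[2] = 1×-1 + 3×1 = 2; c[3] = 3×-1 = -3 → [3, -2, 2, -3]. Matches given c = [3, -2, 2, -3], so verified.

Verified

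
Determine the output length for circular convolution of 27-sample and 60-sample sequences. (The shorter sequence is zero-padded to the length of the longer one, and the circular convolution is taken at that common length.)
Circular convolution (zero-padding the shorter input) has length max(m, n) = max(27, 60) = 60

60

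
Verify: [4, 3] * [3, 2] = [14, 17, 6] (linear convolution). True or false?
Recompute linear convolution of [4, 3] and [3, 2]: y[0] = 4×3 = 12; y[1] = 4×2 + 3×3 = 17; y[2] = 3×2 = 6 → [12, 17, 6]. Compare to given [14, 17, 6]: they differ at index 0: given 14, correct 12, so answer: No

No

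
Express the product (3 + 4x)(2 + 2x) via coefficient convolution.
Ascending coefficients: a = [3, 4], b = [2, 2]. c[0] = 3×2 = 6; c[1] = 3×2 + 4×2 = 14; c[2] = 4×2 = 8. Result coefficients: [6, 14, 8] → 6 + 14x + 8x^2

6 + 14x + 8x^2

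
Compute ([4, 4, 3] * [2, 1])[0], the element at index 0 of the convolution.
Use y[k] = Σ_i a[i]·b[k-i] at k=0. y[0] = 4×2 = 8

8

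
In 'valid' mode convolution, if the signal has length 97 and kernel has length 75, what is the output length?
'Valid' mode counts only positions where the kernel fully overlaps the signal: m - n + 1 = 97 - 75 + 1 = 23

23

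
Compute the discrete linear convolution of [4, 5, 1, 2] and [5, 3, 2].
y[0] = 4×5 = 20; y[1] = 4×3 + 5×5 = 37; y[2] = 4×2 + 5×3 + 1×5 = 28; y[3] = 5×2 + 1×3 + 2×5 = 23; y[4] = 1×2 + 2×3 = 8; y[5] = 2×2 = 4

[20, 37, 28, 23, 8, 4]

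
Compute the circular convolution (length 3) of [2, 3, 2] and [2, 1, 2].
Use y[k] = Σ_j u[j]·v[(k-j) mod 3]. y[0] = 2×2 + 3×2 + 2×1 = 12; y[1] = 2×1 + 3×2 + 2×2 = 12; y[2] = 2×2 + 3×1 + 2×2 = 11. Result: [12, 12, 11]

[12, 12, 11]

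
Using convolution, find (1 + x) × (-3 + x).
Ascending coefficients: a = [1, 1], b = [-3, 1]. c[0] = 1×-3 = -3; c[1] = 1×1 + 1×-3 = -2; c[2] = 1×1 = 1. Result coefficients: [-3, -2, 1] → -3 - 2x + x^2

-3 - 2x + x^2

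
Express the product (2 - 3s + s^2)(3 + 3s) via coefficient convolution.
Ascending coefficients: a = [2, -3, 1], b = [3, 3]. c[0] = 2×3 = 6; c[1] = 2×3 + -3×3 = -3; c[2] = -3×3 + 1×3 = -6; c[3] = 1×3 = 3. Result coefficients: [6, -3, -6, 3] → 6 - 3s - 6s^2 + 3s^3

6 - 3s - 6s^2 + 3s^3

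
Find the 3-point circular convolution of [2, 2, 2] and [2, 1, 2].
Use y[k] = Σ_j s[j]·t[(k-j) mod 3]. y[0] = 2×2 + 2×2 + 2×1 = 10; y[1] = 2×1 + 2×2 + 2×2 = 10; y[2] = 2×2 + 2×1 + 2×2 = 10. Result: [10, 10, 10]

[10, 10, 10]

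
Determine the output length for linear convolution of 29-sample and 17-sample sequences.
Linear/full convolution length: m + n - 1 = 29 + 17 - 1 = 45

45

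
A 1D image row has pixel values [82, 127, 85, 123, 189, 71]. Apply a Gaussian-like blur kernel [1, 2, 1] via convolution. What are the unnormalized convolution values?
Convolve image row [82, 127, 85, 123, 189, 71] with kernel [1, 2, 1]: y[0] = 82×1 = 82; y[1] = 82×2 + 127×1 = 291; y[2] = 82×1 + 127×2 + 85×1 = 421; y[3] = 127×1 + 85×2 + 123×1 = 420; y[4] = 85×1 + 123×2 + 189×1 = 520; y[5] = 123×1 + 189×2 + 71×1 = 572; y[6] = 189×1 + 71×2 = 331; y[7] = 71×1 = 71 → [82, 291, 421, 420, 520, 572, 331, 71]. Normalization factor = sum(kernel) = 4.

[82, 291, 421, 420, 520, 572, 331, 71]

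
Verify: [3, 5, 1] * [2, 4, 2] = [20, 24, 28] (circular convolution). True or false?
Recompute circular convolution of [3, 5, 1] and [2, 4, 2]: y[0] = 3×2 + 5×2 + 1×4 = 20; y[1] = 3×4 + 5×2 + 1×2 = 24; y[2] = 3×2 + 5×4 + 1×2 = 28 → [20, 24, 28]. Given [20, 24, 28] matches, so answer: Yes

Yes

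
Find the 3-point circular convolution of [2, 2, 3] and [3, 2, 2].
Use y[k] = Σ_j u[j]·v[(k-j) mod 3]. y[0] = 2×3 + 2×2 + 3×2 = 16; y[1] = 2×2 + 2×3 + 3×2 = 16; y[2] = 2×2 + 2×2 + 3×3 = 17. Result: [16, 16, 17]

[16, 16, 17]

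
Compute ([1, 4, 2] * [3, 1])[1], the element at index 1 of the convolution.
Use y[k] = Σ_i a[i]·b[k-i] at k=1. y[1] = 1×1 + 4×3 = 13

13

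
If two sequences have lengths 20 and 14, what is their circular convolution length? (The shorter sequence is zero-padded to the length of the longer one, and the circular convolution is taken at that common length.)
Circular convolution (zero-padding the shorter input) has length max(m, n) = max(20, 14) = 20

20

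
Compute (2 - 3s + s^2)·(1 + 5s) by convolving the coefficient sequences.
Ascending coefficients: a = [2, -3, 1], b = [1, 5]. c[0] = 2×1 = 2; c[1] = 2×5 + -3×1 = 7; c[2] = -3×5 + 1×1 = -14; c[3] = 1×5 = 5. Result coefficients: [2, 7, -14, 5] → 2 + 7s - 14s^2 + 5s^3

2 + 7s - 14s^2 + 5s^3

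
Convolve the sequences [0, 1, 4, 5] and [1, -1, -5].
y[0] = 0×1 = 0; y[1] = 0×-1 + 1×1 = 1; y[2] = 0×-5 + 1×-1 + 4×1 = 3; y[3] = 1×-5 + 4×-1 + 5×1 = -4; y[4] = 4×-5 + 5×-1 = -25; y[5] = 5×-5 = -25

[0, 1, 3, -4, -25, -25]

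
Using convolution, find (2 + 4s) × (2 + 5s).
Ascending coefficients: a = [2, 4], b = [2, 5]. c[0] = 2×2 = 4; c[1] = 2×5 + 4×2 = 18; c[2] = 4×5 = 20. Result coefficients: [4, 18, 20] → 4 + 18s + 20s^2

4 + 18s + 20s^2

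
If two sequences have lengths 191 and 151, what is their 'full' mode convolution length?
Linear/full convolution length: m + n - 1 = 191 + 151 - 1 = 341

341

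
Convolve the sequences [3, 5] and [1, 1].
y[0] = 3×1 = 3; y[1] = 3×1 + 5×1 = 8; y[2] = 5×1 = 5

[3, 8, 5]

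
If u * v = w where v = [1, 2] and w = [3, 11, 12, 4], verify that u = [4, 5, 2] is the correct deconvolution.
Forward-compute [4, 5, 2] * [1, 2]: w[0] = 4×1 = 4; w[1] = 4×2 + 5×1 = 13; w[2] = 5×2 + 2×1 = 12; w[3] = 2×2 = 4 → [4, 13, 12, 4]. Does not match given w = [3, 11, 12, 4].

Not verified. [4, 5, 2] * [1, 2] = [4, 13, 12, 4], which differs from [3, 11, 12, 4] at index 0.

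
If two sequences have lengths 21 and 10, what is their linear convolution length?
Linear/full convolution length: m + n - 1 = 21 + 10 - 1 = 30

30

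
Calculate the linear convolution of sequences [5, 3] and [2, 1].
y[0] = 5×2 = 10; y[1] = 5×1 + 3×2 = 11; y[2] = 3×1 = 3

[10, 11, 3]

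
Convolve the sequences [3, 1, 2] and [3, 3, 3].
y[0] = 3×3 = 9; y[1] = 3×3 + 1×3 = 12; y[2] = 3×3 + 1×3 + 2×3 = 18; y[3] = 1×3 + 2×3 = 9; y[4] = 2×3 = 6

[9, 12, 18, 9, 6]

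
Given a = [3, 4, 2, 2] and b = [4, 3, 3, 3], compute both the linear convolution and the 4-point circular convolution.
Linear: y_lin[0] = 3×4 = 12; y_lin[1] = 3×3 + 4×4 = 25; y_lin[2] = 3×3 + 4×3 + 2×4 = 29; y_lin[3] = 3×3 + 4×3 + 2×3 + 2×4 = 35; y_lin[4] = 4×3 + 2×3 + 2×3 = 24; y_lin[5] = 2×3 + 2×3 = 12; y_lin[6] = 2×3 = 6 → [12, 25, 29, 35, 24, 12, 6]. Circular (length 4): y[0] = 3×4 + 4×3 + 2×3 + 2×3 = 36; y[1] = 3×3 + 4×4 + 2×3 + 2×3 = 37; y[2] = 3×3 + 4×3 + 2×4 + 2×3 = 35; y[3] = 3×3 + 4×3 + 2×3 + 2×4 = 35 → [36, 37, 35, 35]

Linear: [12, 25, 29, 35, 24, 12, 6], Circular: [36, 37, 35, 35]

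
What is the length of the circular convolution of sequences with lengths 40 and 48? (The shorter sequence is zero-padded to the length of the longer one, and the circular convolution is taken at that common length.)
Circular convolution (zero-padding the shorter input) has length max(m, n) = max(40, 48) = 48

48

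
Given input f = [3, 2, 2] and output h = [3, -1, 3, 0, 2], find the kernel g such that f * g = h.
Output length 5 = len(f) + len(g) - 1 ⇒ len(g) = 3. Solve g forward using g[k] = (h[k] - Σ_{i≥1} f[i]·g[k-i]) / f[0]: g[0] = h[0] / f[0] = 3 / 3 = 1; g[1] = (h[1] - 2×1) / f[0] = (-1 - 2×1) / 3 = -1; g[2] = (h[2] - 2×-1 - 2×1) / f[0] = (3 - 2×-1 - 2×1) / 3 = 1. So g = [1, -1, 1]. Forward-check [3, 2, 2] * [1, -1, 1]: h[0] = 3×1 = 3; h[1] = 3×-1 + 2×1 = -1; h[2] = 3×1 + 2×-1 + 2×1 = 3; h[3] = 2×1 + 2×-1 = 0; h[4] = 2×1 = 2 → [3, -1, 3, 0, 2] ✓

[1, -1, 1]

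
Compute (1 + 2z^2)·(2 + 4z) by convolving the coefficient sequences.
Ascending coefficients: a = [1, 0, 2], b = [2, 4]. c[0] = 1×2 = 2; c[1] = 1×4 + 0×2 = 4; c[2] = 0×4 + 2×2 = 4; c[3] = 2×4 = 8. Result coefficients: [2, 4, 4, 8] → 2 + 4z + 4z^2 + 8z^3

2 + 4z + 4z^2 + 8z^3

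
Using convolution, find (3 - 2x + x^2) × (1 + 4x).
Ascending coefficients: a = [3, -2, 1], b = [1, 4]. c[0] = 3×1 = 3; c[1] = 3×4 + -2×1 = 10; c[2] = -2×4 + 1×1 = -7; c[3] = 1×4 = 4. Result coefficients: [3, 10, -7, 4] → 3 + 10x - 7x^2 + 4x^3

3 + 10x - 7x^2 + 4x^3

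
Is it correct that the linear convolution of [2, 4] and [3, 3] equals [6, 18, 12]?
Recompute linear convolution of [2, 4] and [3, 3]: y[0] = 2×3 = 6; y[1] = 2×3 + 4×3 = 18; y[2] = 4×3 = 12 → [6, 18, 12]. Given [6, 18, 12] matches, so answer: Yes

Yes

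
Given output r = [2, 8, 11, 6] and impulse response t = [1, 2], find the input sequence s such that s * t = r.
Deconvolve r=[2, 8, 11, 6] by t=[1, 2]. Since t[0]=1, solve forward: s[0] = r[0] / 1 = 2; s[1] = (r[1] - 2×2) / 1 = 4; s[2] = (r[2] - 4×2) / 1 = 3. So s = [2, 4, 3]. Check by forward convolution: r[0] = 2×1 = 2; r[1] = 2×2 + 4×1 = 8; r[2] = 4×2 + 3×1 = 11; r[3] = 3×2 = 6

[2, 4, 3]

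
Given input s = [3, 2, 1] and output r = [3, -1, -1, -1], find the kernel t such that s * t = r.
Output length 4 = len(s) + len(t) - 1 ⇒ len(t) = 2. Solve t forward using t[k] = (r[k] - Σ_{i≥1} s[i]·t[k-i]) / s[0]: t[0] = r[0] / s[0] = 3 / 3 = 1; t[1] = (r[1] - 2×1) / s[0] = (-1 - 2×1) / 3 = -1. So t = [1, -1]. Forward-check [3, 2, 1] * [1, -1]: r[0] = 3×1 = 3; r[1] = 3×-1 + 2×1 = -1; r[2] = 2×-1 + 1×1 = -1; r[3] = 1×-1 = -1 → [3, -1, -1, -1] ✓

[1, -1]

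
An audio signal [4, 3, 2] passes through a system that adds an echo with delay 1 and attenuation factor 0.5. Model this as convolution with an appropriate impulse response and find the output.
Direct-path + delayed-attenuated-path model → impulse response h = [1, 0.5] (1 at lag 0, 0.5 at lag 1). Output y[n] = x[n] + 0.5·x[n - 1] (with x[n] = 0 outside 0..2): y[0] = 4 + 0.5×0 = 4; y[1] = 3 + 0.5×4 = 5.0; y[2] = 2 + 0.5×3 = 3.5; y[3] = 0 + 0.5×2 = 1.0. So y = [4, 5.0, 3.5, 1.0]

[4, 5.0, 3.5, 1.0]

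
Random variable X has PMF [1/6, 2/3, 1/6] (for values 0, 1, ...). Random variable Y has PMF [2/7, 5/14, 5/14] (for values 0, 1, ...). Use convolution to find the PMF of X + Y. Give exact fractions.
P(X+Y=k) = Σ_i P(X=i)·P(Y=k-i) — a convolution of [1/6, 2/3, 1/6] and [2/7, 5/14, 5/14]. P(X+Y=0) = (1/6)×(2/7) = 1/21; P(X+Y=1) = (1/6)×(5/14) + (2/3)×(2/7) = 5/84 + 4/21 = 1/4; P(X+Y=2) = (1/6)×(5/14) + (2/3)×(5/14) + (1/6)×(2/7) = 5/84 + 5/21 + 1/21 = 29/84; P(X+Y=3) = (2/3)×(5/14) + (1/6)×(5/14) = 5/21 + 5/84 = 25/84; P(X+Y=4) = (1/6)×(5/14) = 5/84. PMF: [1/21, 1/4, 29/84, 25/84, 5/84] (sums to 1 ✓)

[1/21, 1/4, 29/84, 25/84, 5/84]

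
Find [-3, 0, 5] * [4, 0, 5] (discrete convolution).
y[0] = -3×4 = -12; y[1] = -3×0 + 0×4 = 0; y[2] = -3×5 + 0×0 + 5×4 = 5; y[3] = 0×5 + 5×0 = 0; y[4] = 5×5 = 25

[-12, 0, 5, 0, 25]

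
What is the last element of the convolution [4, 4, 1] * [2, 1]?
Use y[k] = Σ_i a[i]·b[k-i] at k=3. y[3] = 1×1 = 1

1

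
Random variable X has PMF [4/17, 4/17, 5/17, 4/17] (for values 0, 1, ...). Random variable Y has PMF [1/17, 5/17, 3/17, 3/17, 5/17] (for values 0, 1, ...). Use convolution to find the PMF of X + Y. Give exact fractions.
P(X+Y=k) = Σ_i P(X=i)·P(Y=k-i) — a convolution of [4/17, 4/17, 5/17, 4/17] and [1/17, 5/17, 3/17, 3/17, 5/17]. P(X+Y=0) = (4/17)×(1/17) = 4/289; P(X+Y=1) = (4/17)×(5/17) + (4/17)×(1/17) = 20/289 + 4/289 = 24/289; P(X+Y=2) = (4/17)×(3/17) + (4/17)×(5/17) + (5/17)×(1/17) = 12/289 + 20/289 + 5/289 = 37/289; P(X+Y=3) = (4/17)×(3/17) + (4/17)×(3/17) + (5/17)×(5/17) + (4/17)×(1/17) = 12/289 + 12/289 + 25/289 + 4/289 = 53/289; P(X+Y=4) = (4/17)×(5/17) + (4/17)×(3/17) + (5/17)×(3/17) + (4/17)×(5/17) = 20/289 + 12/289 + 15/289 + 20/289 = 67/289; P(X+Y=5) = (4/17)×(5/17) + (5/17)×(3/17) + (4/17)×(3/17) = 20/289 + 15/289 + 12/289 = 47/289; P(X+Y=6) = (5/17)×(5/17) + (4/17)×(3/17) = 25/289 + 12/289 = 37/289; P(X+Y=7) = (4/17)×(5/17) = 20/289. PMF: [4/289, 24/289, 37/289, 53/289, 67/289, 47/289, 37/289, 20/289] (sums to 1 ✓)

[4/289, 24/289, 37/289, 53/289, 67/289, 47/289, 37/289, 20/289]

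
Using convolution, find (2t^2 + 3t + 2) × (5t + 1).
Ascending coefficients: a = [2, 3, 2], b = [1, 5]. c[0] = 2×1 = 2; c[1] = 2×5 + 3×1 = 13; c[2] = 3×5 + 2×1 = 17; c[3] = 2×5 = 10. Result coefficients: [2, 13, 17, 10] → 10t^3 + 17t^2 + 13t + 2

10t^3 + 17t^2 + 13t + 2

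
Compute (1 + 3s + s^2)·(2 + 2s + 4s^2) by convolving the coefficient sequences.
Ascending coefficients: a = [1, 3, 1], b = [2, 2, 4]. c[0] = 1×2 = 2; c[1] = 1×2 + 3×2 = 8; c[2] = 1×4 + 3×2 + 1×2 = 12; c[3] = 3×4 + 1×2 = 14; c[4] = 1×4 = 4. Result coefficients: [2, 8, 12, 14, 4] → 2 + 8s + 12s^2 + 14s^3 + 4s^4

2 + 8s + 12s^2 + 14s^3 + 4s^4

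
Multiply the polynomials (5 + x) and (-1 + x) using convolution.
Ascending coefficients: a = [5, 1], b = [-1, 1]. c[0] = 5×-1 = -5; c[1] = 5×1 + 1×-1 = 4; c[2] = 1×1 = 1. Result coefficients: [-5, 4, 1] → -5 + 4x + x^2

-5 + 4x + x^2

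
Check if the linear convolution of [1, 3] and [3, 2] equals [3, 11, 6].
Recompute linear convolution of [1, 3] and [3, 2]: y[0] = 1×3 = 3; y[1] = 1×2 + 3×3 = 11; y[2] = 3×2 = 6 → [3, 11, 6]. Given [3, 11, 6] matches, so answer: Yes

Yes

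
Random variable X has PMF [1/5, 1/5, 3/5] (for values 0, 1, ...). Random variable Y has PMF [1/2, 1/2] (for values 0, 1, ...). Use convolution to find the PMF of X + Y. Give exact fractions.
P(X+Y=k) = Σ_i P(X=i)·P(Y=k-i) — a convolution of [1/5, 1/5, 3/5] and [1/2, 1/2]. P(X+Y=0) = (1/5)×(1/2) = 1/10; P(X+Y=1) = (1/5)×(1/2) + (1/5)×(1/2) = 1/10 + 1/10 = 1/5; P(X+Y=2) = (1/5)×(1/2) + (3/5)×(1/2) = 1/10 + 3/10 = 2/5; P(X+Y=3) = (3/5)×(1/2) = 3/10. PMF: [1/10, 1/5, 2/5, 3/10] (sums to 1 ✓)

[1/10, 1/5, 2/5, 3/10]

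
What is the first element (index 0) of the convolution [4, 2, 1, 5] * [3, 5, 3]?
Use y[k] = Σ_i a[i]·b[k-i] at k=0. y[0] = 4×3 = 12

12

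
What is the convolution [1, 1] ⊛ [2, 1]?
y[0] = 1×2 = 2; y[1] = 1×1 + 1×2 = 3; y[2] = 1×1 = 1

[2, 3, 1]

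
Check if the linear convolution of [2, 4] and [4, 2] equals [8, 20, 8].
Recompute linear convolution of [2, 4] and [4, 2]: y[0] = 2×4 = 8; y[1] = 2×2 + 4×4 = 20; y[2] = 4×2 = 8 → [8, 20, 8]. Given [8, 20, 8] matches, so answer: Yes

Yes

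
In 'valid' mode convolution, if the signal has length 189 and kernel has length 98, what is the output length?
'Valid' mode counts only positions where the kernel fully overlaps the signal: m - n + 1 = 189 - 98 + 1 = 92

92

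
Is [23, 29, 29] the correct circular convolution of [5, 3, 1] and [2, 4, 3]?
Recompute circular convolution of [5, 3, 1] and [2, 4, 3]: y[0] = 5×2 + 3×3 + 1×4 = 23; y[1] = 5×4 + 3×2 + 1×3 = 29; y[2] = 5×3 + 3×4 + 1×2 = 29 → [23, 29, 29]. Given [23, 29, 29] matches, so answer: Yes

Yes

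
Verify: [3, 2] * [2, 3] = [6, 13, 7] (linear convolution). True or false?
Recompute linear convolution of [3, 2] and [2, 3]: y[0] = 3×2 = 6; y[1] = 3×3 + 2×2 = 13; y[2] = 2×3 = 6 → [6, 13, 6]. Compare to given [6, 13, 7]: they differ at index 2: given 7, correct 6, so answer: No

No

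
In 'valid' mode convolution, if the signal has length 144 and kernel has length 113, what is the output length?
'Valid' mode counts only positions where the kernel fully overlaps the signal: m - n + 1 = 144 - 113 + 1 = 32

32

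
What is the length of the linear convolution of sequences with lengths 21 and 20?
Linear/full convolution length: m + n - 1 = 21 + 20 - 1 = 40

40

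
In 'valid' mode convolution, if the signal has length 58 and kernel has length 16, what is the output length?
'Valid' mode counts only positions where the kernel fully overlaps the signal: m - n + 1 = 58 - 16 + 1 = 43

43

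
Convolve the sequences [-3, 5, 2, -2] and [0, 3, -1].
y[0] = -3×0 = 0; y[1] = -3×3 + 5×0 = -9; y[2] = -3×-1 + 5×3 + 2×0 = 18; y[3] = 5×-1 + 2×3 + -2×0 = 1; y[4] = 2×-1 + -2×3 = -8; y[5] = -2×-1 = 2

[0, -9, 18, 1, -8, 2]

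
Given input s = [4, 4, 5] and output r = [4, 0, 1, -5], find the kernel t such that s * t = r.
Output length 4 = len(s) + len(t) - 1 ⇒ len(t) = 2. Solve t forward using t[k] = (r[k] - Σ_{i≥1} s[i]·t[k-i]) / s[0]: t[0] = r[0] / s[0] = 4 / 4 = 1; t[1] = (r[1] - 4×1) / s[0] = (0 - 4×1) / 4 = -1. So t = [1, -1]. Forward-check [4, 4, 5] * [1, -1]: r[0] = 4×1 = 4; r[1] = 4×-1 + 4×1 = 0; r[2] = 4×-1 + 5×1 = 1; r[3] = 5×-1 = -5 → [4, 0, 1, -5] ✓

[1, -1]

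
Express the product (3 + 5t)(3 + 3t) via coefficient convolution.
Ascending coefficients: a = [3, 5], b = [3, 3]. c[0] = 3×3 = 9; c[1] = 3×3 + 5×3 = 24; c[2] = 5×3 = 15. Result coefficients: [9, 24, 15] → 9 + 24t + 15t^2

9 + 24t + 15t^2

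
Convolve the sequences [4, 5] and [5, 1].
y[0] = 4×5 = 20; y[1] = 4×1 + 5×5 = 29; y[2] = 5×1 = 5

[20, 29, 5]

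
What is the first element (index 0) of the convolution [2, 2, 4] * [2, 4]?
Use y[k] = Σ_i a[i]·b[k-i] at k=0. y[0] = 2×2 = 4

4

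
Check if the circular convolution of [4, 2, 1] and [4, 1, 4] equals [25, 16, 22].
Recompute circular convolution of [4, 2, 1] and [4, 1, 4]: y[0] = 4×4 + 2×4 + 1×1 = 25; y[1] = 4×1 + 2×4 + 1×4 = 16; y[2] = 4×4 + 2×1 + 1×4 = 22 → [25, 16, 22]. Given [25, 16, 22] matches, so answer: Yes

Yes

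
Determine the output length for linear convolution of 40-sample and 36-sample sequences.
Linear/full convolution length: m + n - 1 = 40 + 36 - 1 = 75

75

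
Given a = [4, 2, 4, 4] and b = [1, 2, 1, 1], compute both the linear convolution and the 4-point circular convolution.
Linear: y_lin[0] = 4×1 = 4; y_lin[1] = 4×2 + 2×1 = 10; y_lin[2] = 4×1 + 2×2 + 4×1 = 12; y_lin[3] = 4×1 + 2×1 + 4×2 + 4×1 = 18; y_lin[4] = 2×1 + 4×1 + 4×2 = 14; y_lin[5] = 4×1 + 4×1 = 8; y_lin[6] = 4×1 = 4 → [4, 10, 12, 18, 14, 8, 4]. Circular (length 4): y[0] = 4×1 + 2×1 + 4×1 + 4×2 = 18; y[1] = 4×2 + 2×1 + 4×1 + 4×1 = 18; y[2] = 4×1 + 2×2 + 4×1 + 4×1 = 16; y[3] = 4×1 + 2×1 + 4×2 + 4×1 = 18 → [18, 18, 16, 18]

Linear: [4, 10, 12, 18, 14, 8, 4], Circular: [18, 18, 16, 18]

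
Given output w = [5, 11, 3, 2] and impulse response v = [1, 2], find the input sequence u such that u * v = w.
Deconvolve w=[5, 11, 3, 2] by v=[1, 2]. Since v[0]=1, solve forward: u[0] = w[0] / 1 = 5; u[1] = (w[1] - 5×2) / 1 = 1; u[2] = (w[2] - 1×2) / 1 = 1. So u = [5, 1, 1]. Check by forward convolution: w[0] = 5×1 = 5; w[1] = 5×2 + 1×1 = 11; w[2] = 1×2 + 1×1 = 3; w[3] = 1×2 = 2

[5, 1, 1]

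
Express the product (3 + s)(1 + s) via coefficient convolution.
Ascending coefficients: a = [3, 1], b = [1, 1]. c[0] = 3×1 = 3; c[1] = 3×1 + 1×1 = 4; c[2] = 1×1 = 1. Result coefficients: [3, 4, 1] → 3 + 4s + s^2

3 + 4s + s^2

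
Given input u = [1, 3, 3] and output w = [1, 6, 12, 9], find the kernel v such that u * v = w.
Output length 4 = len(u) + len(v) - 1 ⇒ len(v) = 2. Solve v forward using v[k] = (w[k] - Σ_{i≥1} u[i]·v[k-i]) / u[0]: v[0] = w[0] / u[0] = 1 / 1 = 1; v[1] = (w[1] - 3×1) / u[0] = (6 - 3×1) / 1 = 3. So v = [1, 3]. Forward-check [1, 3, 3] * [1, 3]: w[0] = 1×1 = 1; w[1] = 1×3 + 3×1 = 6; w[2] = 3×3 + 3×1 = 12; w[3] = 3×3 = 9 → [1, 6, 12, 9] ✓

[1, 3]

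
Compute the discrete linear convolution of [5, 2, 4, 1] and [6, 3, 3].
y[0] = 5×6 = 30; y[1] = 5×3 + 2×6 = 27; y[2] = 5×3 + 2×3 + 4×6 = 45; y[3] = 2×3 + 4×3 + 1×6 = 24; y[4] = 4×3 + 1×3 = 15; y[5] = 1×3 = 3

[30, 27, 45, 24, 15, 3]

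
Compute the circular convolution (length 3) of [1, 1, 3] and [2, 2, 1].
Use y[k] = Σ_j u[j]·v[(k-j) mod 3]. y[0] = 1×2 + 1×1 + 3×2 = 9; y[1] = 1×2 + 1×2 + 3×1 = 7; y[2] = 1×1 + 1×2 + 3×2 = 9. Result: [9, 7, 9]

[9, 7, 9]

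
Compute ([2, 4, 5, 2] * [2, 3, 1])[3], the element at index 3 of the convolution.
Use y[k] = Σ_i a[i]·b[k-i] at k=3. y[3] = 4×1 + 5×3 + 2×2 = 23

23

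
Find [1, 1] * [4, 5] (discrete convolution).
y[0] = 1×4 = 4; y[1] = 1×5 + 1×4 = 9; y[2] = 1×5 = 5

[4, 9, 5]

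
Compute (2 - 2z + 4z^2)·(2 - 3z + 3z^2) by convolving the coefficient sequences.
Ascending coefficients: a = [2, -2, 4], b = [2, -3, 3]. c[0] = 2×2 = 4; c[1] = 2×-3 + -2×2 = -10; c[2] = 2×3 + -2×-3 + 4×2 = 20; c[3] = -2×3 + 4×-3 = -18; c[4] = 4×3 = 12. Result coefficients: [4, -10, 20, -18, 12] → 4 - 10z + 20z^2 - 18z^3 + 12z^4

4 - 10z + 20z^2 - 18z^3 + 12z^4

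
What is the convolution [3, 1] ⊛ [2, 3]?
y[0] = 3×2 = 6; y[1] = 3×3 + 1×2 = 11; y[2] = 1×3 = 3

[6, 11, 3]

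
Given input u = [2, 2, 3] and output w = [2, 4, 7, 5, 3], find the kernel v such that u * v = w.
Output length 5 = len(u) + len(v) - 1 ⇒ len(v) = 3. Solve v forward using v[k] = (w[k] - Σ_{i≥1} u[i]·v[k-i]) / u[0]: v[0] = w[0] / u[0] = 2 / 2 = 1; v[1] = (w[1] - 2×1) / u[0] = (4 - 2×1) / 2 = 1; v[2] = (w[2] - 2×1 - 3×1) / u[0] = (7 - 2×1 - 3×1) / 2 = 1. So v = [1, 1, 1]. Forward-check [2, 2, 3] * [1, 1, 1]: w[0] = 2×1 = 2; w[1] = 2×1 + 2×1 = 4; w[2] = 2×1 + 2×1 + 3×1 = 7; w[3] = 2×1 + 3×1 = 5; w[4] = 3×1 = 3 → [2, 4, 7, 5, 3] ✓

[1, 1, 1]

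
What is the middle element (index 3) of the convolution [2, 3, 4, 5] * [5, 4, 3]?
Use y[k] = Σ_i a[i]·b[k-i] at k=3. y[3] = 3×3 + 4×4 + 5×5 = 50

50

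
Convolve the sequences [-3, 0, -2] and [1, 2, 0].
y[0] = -3×1 = -3; y[1] = -3×2 + 0×1 = -6; y[2] = -3×0 + 0×2 + -2×1 = -2; y[3] = 0×0 + -2×2 = -4; y[4] = -2×0 = 0

[-3, -6, -2, -4, 0]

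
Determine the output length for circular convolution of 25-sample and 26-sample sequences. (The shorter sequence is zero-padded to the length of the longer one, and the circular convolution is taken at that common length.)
Circular convolution (zero-padding the shorter input) has length max(m, n) = max(25, 26) = 26

26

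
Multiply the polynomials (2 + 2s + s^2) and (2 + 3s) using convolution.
Ascending coefficients: a = [2, 2, 1], b = [2, 3]. c[0] = 2×2 = 4; c[1] = 2×3 + 2×2 = 10; c[2] = 2×3 + 1×2 = 8; c[3] = 1×3 = 3. Result coefficients: [4, 10, 8, 3] → 4 + 10s + 8s^2 + 3s^3

4 + 10s + 8s^2 + 3s^3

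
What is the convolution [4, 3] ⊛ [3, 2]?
y[0] = 4×3 = 12; y[1] = 4×2 + 3×3 = 17; y[2] = 3×2 = 6

[12, 17, 6]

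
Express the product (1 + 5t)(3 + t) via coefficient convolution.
Ascending coefficients: a = [1, 5], b = [3, 1]. c[0] = 1×3 = 3; c[1] = 1×1 + 5×3 = 16; c[2] = 5×1 = 5. Result coefficients: [3, 16, 5] → 3 + 16t + 5t^2

3 + 16t + 5t^2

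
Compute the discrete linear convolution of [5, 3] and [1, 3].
y[0] = 5×1 = 5; y[1] = 5×3 + 3×1 = 18; y[2] = 3×3 = 9

[5, 18, 9]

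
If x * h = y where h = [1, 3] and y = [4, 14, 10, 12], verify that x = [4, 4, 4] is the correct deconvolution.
Forward-compute [4, 4, 4] * [1, 3]: y[0] = 4×1 = 4; y[1] = 4×3 + 4×1 = 16; y[2] = 4×3 + 4×1 = 16; y[3] = 4×3 = 12 → [4, 16, 16, 12]. Does not match given y = [4, 14, 10, 12].

Not verified. [4, 4, 4] * [1, 3] = [4, 16, 16, 12], which differs from [4, 14, 10, 12] at index 1.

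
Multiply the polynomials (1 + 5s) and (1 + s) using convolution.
Ascending coefficients: a = [1, 5], b = [1, 1]. c[0] = 1×1 = 1; c[1] = 1×1 + 5×1 = 6; c[2] = 5×1 = 5. Result coefficients: [1, 6, 5] → 1 + 6s + 5s^2

1 + 6s + 5s^2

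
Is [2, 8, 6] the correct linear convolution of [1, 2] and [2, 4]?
Recompute linear convolution of [1, 2] and [2, 4]: y[0] = 1×2 = 2; y[1] = 1×4 + 2×2 = 8; y[2] = 2×4 = 8 → [2, 8, 8]. Compare to given [2, 8, 6]: they differ at index 2: given 6, correct 8, so answer: No

No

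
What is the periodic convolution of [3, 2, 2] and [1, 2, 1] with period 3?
Use y[k] = Σ_j f[j]·g[(k-j) mod 3]. y[0] = 3×1 + 2×1 + 2×2 = 9; y[1] = 3×2 + 2×1 + 2×1 = 10; y[2] = 3×1 + 2×2 + 2×1 = 9. Result: [9, 10, 9]

[9, 10, 9]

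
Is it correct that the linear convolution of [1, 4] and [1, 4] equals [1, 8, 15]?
Recompute linear convolution of [1, 4] and [1, 4]: y[0] = 1×1 = 1; y[1] = 1×4 + 4×1 = 8; y[2] = 4×4 = 16 → [1, 8, 16]. Compare to given [1, 8, 15]: they differ at index 2: given 15, correct 16, so answer: No

No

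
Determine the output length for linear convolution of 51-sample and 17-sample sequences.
Linear/full convolution length: m + n - 1 = 51 + 17 - 1 = 67

67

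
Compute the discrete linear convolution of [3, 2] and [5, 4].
y[0] = 3×5 = 15; y[1] = 3×4 + 2×5 = 22; y[2] = 2×4 = 8

[15, 22, 8]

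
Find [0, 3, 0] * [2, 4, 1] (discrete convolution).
y[0] = 0×2 = 0; y[1] = 0×4 + 3×2 = 6; y[2] = 0×1 + 3×4 + 0×2 = 12; y[3] = 3×1 + 0×4 = 3; y[4] = 0×1 = 0

[0, 6, 12, 3, 0]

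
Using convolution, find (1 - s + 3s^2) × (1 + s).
Ascending coefficients: a = [1, -1, 3], b = [1, 1]. c[0] = 1×1 = 1; c[1] = 1×1 + -1×1 = 0; c[2] = -1×1 + 3×1 = 2; c[3] = 3×1 = 3. Result coefficients: [1, 0, 2, 3] → 1 + 2s^2 + 3s^3

1 + 2s^2 + 3s^3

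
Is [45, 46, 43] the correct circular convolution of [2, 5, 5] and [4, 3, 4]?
Recompute circular convolution of [2, 5, 5] and [4, 3, 4]: y[0] = 2×4 + 5×4 + 5×3 = 43; y[1] = 2×3 + 5×4 + 5×4 = 46; y[2] = 2×4 + 5×3 + 5×4 = 43 → [43, 46, 43]. Compare to given [45, 46, 43]: they differ at index 0: given 45, correct 43, so answer: No

No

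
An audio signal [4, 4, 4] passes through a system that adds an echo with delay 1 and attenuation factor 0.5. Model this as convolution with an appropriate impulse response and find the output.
Direct-path + delayed-attenuated-path model → impulse response h = [1, 0.5] (1 at lag 0, 0.5 at lag 1). Output y[n] = x[n] + 0.5·x[n - 1] (with x[n] = 0 outside 0..2): y[0] = 4 + 0.5×0 = 4; y[1] = 4 + 0.5×4 = 6.0; y[2] = 4 + 0.5×4 = 6.0; y[3] = 0 + 0.5×4 = 2.0. So y = [4, 6.0, 6.0, 2.0]

[4, 6.0, 6.0, 2.0]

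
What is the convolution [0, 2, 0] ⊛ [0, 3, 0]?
y[0] = 0×0 = 0; y[1] = 0×3 + 2×0 = 0; y[2] = 0×0 + 2×3 + 0×0 = 6; y[3] = 2×0 + 0×3 = 0; y[4] = 0×0 = 0

[0, 0, 6, 0, 0]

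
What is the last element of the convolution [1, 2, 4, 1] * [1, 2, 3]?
Use y[k] = Σ_i a[i]·b[k-i] at k=5. y[5] = 1×3 = 3

3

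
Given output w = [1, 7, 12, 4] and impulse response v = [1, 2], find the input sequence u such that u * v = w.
Deconvolve w=[1, 7, 12, 4] by v=[1, 2]. Since v[0]=1, solve forward: u[0] = w[0] / 1 = 1; u[1] = (w[1] - 1×2) / 1 = 5; u[2] = (w[2] - 5×2) / 1 = 2. So u = [1, 5, 2]. Check by forward convolution: w[0] = 1×1 = 1; w[1] = 1×2 + 5×1 = 7; w[2] = 5×2 + 2×1 = 12; w[3] = 2×2 = 4

[1, 5, 2]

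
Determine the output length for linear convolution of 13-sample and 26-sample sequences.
Linear/full convolution length: m + n - 1 = 13 + 26 - 1 = 38

38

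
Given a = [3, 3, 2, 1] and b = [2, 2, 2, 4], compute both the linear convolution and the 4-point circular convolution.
Linear: y_lin[0] = 3×2 = 6; y_lin[1] = 3×2 + 3×2 = 12; y_lin[2] = 3×2 + 3×2 + 2×2 = 16; y_lin[3] = 3×4 + 3×2 + 2×2 + 1×2 = 24; y_lin[4] = 3×4 + 2×2 + 1×2 = 18; y_lin[5] = 2×4 + 1×2 = 10; y_lin[6] = 1×4 = 4 → [6, 12, 16, 24, 18, 10, 4]. Circular (length 4): y[0] = 3×2 + 3×4 + 2×2 + 1×2 = 24; y[1] = 3×2 + 3×2 + 2×4 + 1×2 = 22; y[2] = 3×2 + 3×2 + 2×2 + 1×4 = 20; y[3] = 3×4 + 3×2 + 2×2 + 1×2 = 24 → [24, 22, 20, 24]

Linear: [6, 12, 16, 24, 18, 10, 4], Circular: [24, 22, 20, 24]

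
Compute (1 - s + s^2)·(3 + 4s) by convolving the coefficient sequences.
Ascending coefficients: a = [1, -1, 1], b = [3, 4]. c[0] = 1×3 = 3; c[1] = 1×4 + -1×3 = 1; c[2] = -1×4 + 1×3 = -1; c[3] = 1×4 = 4. Result coefficients: [3, 1, -1, 4] → 3 + s - s^2 + 4s^3

3 + s - s^2 + 4s^3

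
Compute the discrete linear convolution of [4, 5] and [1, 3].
y[0] = 4×1 = 4; y[1] = 4×3 + 5×1 = 17; y[2] = 5×3 = 15

[4, 17, 15]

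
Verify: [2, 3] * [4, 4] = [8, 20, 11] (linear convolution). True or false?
Recompute linear convolution of [2, 3] and [4, 4]: y[0] = 2×4 = 8; y[1] = 2×4 + 3×4 = 20; y[2] = 3×4 = 12 → [8, 20, 12]. Compare to given [8, 20, 11]: they differ at index 2: given 11, correct 12, so answer: No

No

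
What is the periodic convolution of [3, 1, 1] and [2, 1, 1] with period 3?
Use y[k] = Σ_j f[j]·g[(k-j) mod 3]. y[0] = 3×2 + 1×1 + 1×1 = 8; y[1] = 3×1 + 1×2 + 1×1 = 6; y[2] = 3×1 + 1×1 + 1×2 = 6. Result: [8, 6, 6]

[8, 6, 6]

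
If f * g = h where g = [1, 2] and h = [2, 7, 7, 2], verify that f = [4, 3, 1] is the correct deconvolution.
Forward-compute [4, 3, 1] * [1, 2]: h[0] = 4×1 = 4; h[1] = 4×2 + 3×1 = 11; h[2] = 3×2 + 1×1 = 7; h[3] = 1×2 = 2 → [4, 11, 7, 2]. Does not match given h = [2, 7, 7, 2].

Not verified. [4, 3, 1] * [1, 2] = [4, 11, 7, 2], which differs from [2, 7, 7, 2] at index 0.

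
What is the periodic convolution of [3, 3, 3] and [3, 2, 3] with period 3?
Use y[k] = Σ_j f[j]·g[(k-j) mod 3]. y[0] = 3×3 + 3×3 + 3×2 = 24; y[1] = 3×2 + 3×3 + 3×3 = 24; y[2] = 3×3 + 3×2 + 3×3 = 24. Result: [24, 24, 24]

[24, 24, 24]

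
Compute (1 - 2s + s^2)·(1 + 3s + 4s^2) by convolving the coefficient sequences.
Ascending coefficients: a = [1, -2, 1], b = [1, 3, 4]. c[0] = 1×1 = 1; c[1] = 1×3 + -2×1 = 1; c[2] = 1×4 + -2×3 + 1×1 = -1; c[3] = -2×4 + 1×3 = -5; c[4] = 1×4 = 4. Result coefficients: [1, 1, -1, -5, 4] → 1 + s - s^2 - 5s^3 + 4s^4

1 + s - s^2 - 5s^3 + 4s^4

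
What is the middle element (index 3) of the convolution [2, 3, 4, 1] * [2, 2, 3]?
Use y[k] = Σ_i a[i]·b[k-i] at k=3. y[3] = 3×3 + 4×2 + 1×2 = 19

19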